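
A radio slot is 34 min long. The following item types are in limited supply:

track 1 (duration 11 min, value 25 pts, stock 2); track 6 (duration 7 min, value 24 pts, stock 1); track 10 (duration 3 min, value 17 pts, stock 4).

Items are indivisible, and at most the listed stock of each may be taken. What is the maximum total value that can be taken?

Top feasible selections:
- 2×track 1 + 4×track 10: duration 34, value 118
- 1×track 1 + 1×track 6 + 4×track 10: duration 30, value 117
Best: 118 pts.

118 pts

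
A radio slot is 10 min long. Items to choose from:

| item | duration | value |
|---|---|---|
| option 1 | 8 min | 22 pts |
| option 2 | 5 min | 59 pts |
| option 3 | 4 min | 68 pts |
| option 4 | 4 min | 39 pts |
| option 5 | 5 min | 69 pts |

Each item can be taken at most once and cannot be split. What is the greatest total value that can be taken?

137 pts

Check high-value combinations within 10 min:
- option 3+option 5: duration 4+5=9, value 68+69=137
- option 2+option 5: duration 5+5=10, value 59+69=128
- option 2+option 3: duration 5+4=9, value 59+68=127
- option 4+option 5: duration 4+5=9, value 39+69=108
- option 3+option 4: duration 4+4=8, value 68+39=107
Best: 137 pts.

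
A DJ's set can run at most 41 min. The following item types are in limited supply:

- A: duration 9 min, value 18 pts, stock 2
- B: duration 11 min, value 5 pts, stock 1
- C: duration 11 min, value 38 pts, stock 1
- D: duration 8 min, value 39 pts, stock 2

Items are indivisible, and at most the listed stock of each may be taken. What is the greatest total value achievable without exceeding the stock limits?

Top feasible selections:
- 1×A + 1×C + 2×D: duration 36, value 134
- 1×B + 1×C + 2×D: duration 38, value 121
Best: 134 pts.

134 pts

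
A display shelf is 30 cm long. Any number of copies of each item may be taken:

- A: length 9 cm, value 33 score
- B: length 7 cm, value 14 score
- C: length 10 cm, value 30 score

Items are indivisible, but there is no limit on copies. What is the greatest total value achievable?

Best value-per-unit is A at 33/9, and filling with it alone uses length 3×9=27. No mix of the others beats 3×33 = 99.

99 score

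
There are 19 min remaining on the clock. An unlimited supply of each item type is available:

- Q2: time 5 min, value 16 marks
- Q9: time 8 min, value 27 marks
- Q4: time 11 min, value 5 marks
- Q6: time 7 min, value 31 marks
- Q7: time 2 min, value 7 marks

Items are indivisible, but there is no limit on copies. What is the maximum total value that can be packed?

78 marks

Best value-per-unit is Q6 at 31/7; filling with it alone gives 2×31 = 62.
Optimal mix: 1×Q2 + 2×Q6 → time 19, value 78.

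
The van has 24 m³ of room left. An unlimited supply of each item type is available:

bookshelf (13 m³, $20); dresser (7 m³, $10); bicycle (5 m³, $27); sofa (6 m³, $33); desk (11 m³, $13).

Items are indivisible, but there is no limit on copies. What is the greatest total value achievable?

$132

Best value-per-unit is sofa at 33/6, and filling with it alone uses volume 4×6=24. No mix of the others beats 4×33 = 132.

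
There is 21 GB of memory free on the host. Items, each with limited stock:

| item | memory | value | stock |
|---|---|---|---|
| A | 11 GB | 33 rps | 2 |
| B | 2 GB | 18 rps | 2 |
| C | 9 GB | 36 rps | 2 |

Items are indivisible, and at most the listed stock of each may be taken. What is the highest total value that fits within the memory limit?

Best selections within memory 21 and stock limits:
- 1×B + 2×C: memory 20, value 90
- 2×B + 1×C: memory 13, value 72
- 2×C: memory 18, value 72
- 1×A + 2×B: memory 15, value 69
Best: 90 rps.

90 rps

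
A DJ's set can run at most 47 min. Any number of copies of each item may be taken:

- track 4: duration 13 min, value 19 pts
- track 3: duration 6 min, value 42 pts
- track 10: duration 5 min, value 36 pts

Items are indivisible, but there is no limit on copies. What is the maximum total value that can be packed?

336 pts

Best value-per-unit is track 10 at 36/5; filling with it alone gives 9×36 = 324.
Optimal mix: 2×track 3 + 7×track 10 → duration 47, value 336.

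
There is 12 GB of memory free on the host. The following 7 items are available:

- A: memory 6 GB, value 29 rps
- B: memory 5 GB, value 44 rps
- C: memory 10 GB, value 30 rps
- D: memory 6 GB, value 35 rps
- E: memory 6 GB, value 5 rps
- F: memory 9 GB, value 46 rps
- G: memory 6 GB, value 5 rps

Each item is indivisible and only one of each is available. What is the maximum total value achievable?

Check high-value combinations within 12 GB:
- B+D: memory 5+6=11, value 44+35=79
- A+B: memory 6+5=11, value 29+44=73
- A+D: memory 6+6=12, value 29+35=64
- B+E: memory 5+6=11, value 44+5=49
- B+G: memory 5+6=11, value 44+5=49
Best: 79 rps.

79 rps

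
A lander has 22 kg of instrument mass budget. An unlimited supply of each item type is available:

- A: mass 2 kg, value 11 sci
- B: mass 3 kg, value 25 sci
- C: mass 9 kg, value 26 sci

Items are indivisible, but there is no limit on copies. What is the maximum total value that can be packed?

Best value-per-unit is B at 25/3, and filling with it alone uses mass 7×3=21. No mix of the others beats 7×25 = 175.

175 sci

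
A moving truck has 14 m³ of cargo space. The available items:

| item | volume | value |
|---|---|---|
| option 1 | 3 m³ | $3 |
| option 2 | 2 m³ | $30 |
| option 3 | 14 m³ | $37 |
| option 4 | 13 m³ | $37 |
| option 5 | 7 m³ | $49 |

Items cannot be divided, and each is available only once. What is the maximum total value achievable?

$82

Check high-value combinations within 14 m³:
- option 1+option 2+option 5: volume 3+2+7=12, value 3+30+49=82
- option 2+option 5: volume 2+7=9, value 30+49=79
- option 1+option 5: volume 3+7=10, value 3+49=52
- option 5: volume 7, value 49
- option 4: volume 13, value 37
Best: $82.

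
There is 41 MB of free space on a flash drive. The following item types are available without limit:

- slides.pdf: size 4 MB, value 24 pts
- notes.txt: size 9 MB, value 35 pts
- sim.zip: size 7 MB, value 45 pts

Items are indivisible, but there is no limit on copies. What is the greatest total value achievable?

255 pts

Best value-per-unit is sim.zip at 45/7; filling with it alone gives 5×45 = 225.
Optimal mix: 5×slides.pdf + 3×sim.zip → size 41, value 255.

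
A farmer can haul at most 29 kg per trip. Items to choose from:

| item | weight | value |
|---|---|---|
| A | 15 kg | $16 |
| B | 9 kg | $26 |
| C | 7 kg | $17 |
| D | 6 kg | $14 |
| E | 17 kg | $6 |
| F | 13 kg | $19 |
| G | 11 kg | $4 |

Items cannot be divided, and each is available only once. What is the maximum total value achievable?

$62

Check high-value combinations within 29 kg:
- B+C+F: weight 9+7+13=29, value 26+17+19=62
- B+D+F: weight 9+6+13=28, value 26+14+19=59
- B+C+D: weight 9+7+6=22, value 26+17+14=57
Best: $62.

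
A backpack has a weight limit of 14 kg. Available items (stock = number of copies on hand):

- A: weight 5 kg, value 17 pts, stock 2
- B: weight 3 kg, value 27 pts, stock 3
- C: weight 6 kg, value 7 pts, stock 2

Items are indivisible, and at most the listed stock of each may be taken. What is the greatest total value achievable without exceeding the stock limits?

Best selections within weight 14 and stock limits:
- 1×A + 3×B: weight 14, value 98
- 3×B: weight 9, value 81
- 1×A + 2×B: weight 11, value 71
Best: 98 pts.

98 pts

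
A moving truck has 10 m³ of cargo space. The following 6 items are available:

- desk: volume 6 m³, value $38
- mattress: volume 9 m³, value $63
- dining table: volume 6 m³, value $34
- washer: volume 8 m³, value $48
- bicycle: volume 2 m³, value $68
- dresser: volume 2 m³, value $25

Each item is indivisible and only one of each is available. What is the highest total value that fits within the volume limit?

$131

This is a 0/1 knapsack; check combinations near the capacity.
- desk+bicycle+dresser: volume 6+2+2=10, value 38+68+25=131
- dining table+bicycle+dresser: volume 6+2+2=10, value 34+68+25=127
- washer+bicycle: volume 8+2=10, value 48+68=116
- desk+bicycle: volume 6+2=8, value 38+68=106
Best: $131.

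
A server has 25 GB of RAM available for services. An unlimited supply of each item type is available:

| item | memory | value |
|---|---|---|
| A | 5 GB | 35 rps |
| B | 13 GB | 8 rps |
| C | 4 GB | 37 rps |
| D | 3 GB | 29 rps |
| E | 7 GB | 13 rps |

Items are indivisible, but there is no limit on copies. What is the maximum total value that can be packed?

240 rps

Best value-per-unit is D at 29/3; filling with it alone gives 8×29 = 232.
Optimal mix: 1×C + 7×D → memory 25, value 240.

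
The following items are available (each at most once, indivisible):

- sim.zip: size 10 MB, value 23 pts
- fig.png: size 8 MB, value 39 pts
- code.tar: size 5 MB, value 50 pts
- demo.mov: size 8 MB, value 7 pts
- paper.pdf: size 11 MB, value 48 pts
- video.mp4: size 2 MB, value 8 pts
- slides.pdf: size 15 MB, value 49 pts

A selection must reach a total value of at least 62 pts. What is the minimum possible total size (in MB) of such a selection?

13

Subsets with value ≥ 62, sorted by total size:
- fig.png+code.tar: size 13, value 89
- fig.png+code.tar+video.mp4: size 15, value 97
- sim.zip+code.tar: size 15, value 73
Minimum size: 13 MB.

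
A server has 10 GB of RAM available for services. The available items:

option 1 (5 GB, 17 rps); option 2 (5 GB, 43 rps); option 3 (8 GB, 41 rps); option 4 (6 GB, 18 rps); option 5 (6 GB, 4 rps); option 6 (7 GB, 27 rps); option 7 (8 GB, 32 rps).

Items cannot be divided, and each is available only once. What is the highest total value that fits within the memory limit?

60 rps

Check high-value combinations within 10 GB:
- option 1+option 2: memory 5+5=10, value 17+43=60
- option 2: memory 5, value 43
- option 3: memory 8, value 41
- option 7: memory 8, value 32
Best: 60 rps.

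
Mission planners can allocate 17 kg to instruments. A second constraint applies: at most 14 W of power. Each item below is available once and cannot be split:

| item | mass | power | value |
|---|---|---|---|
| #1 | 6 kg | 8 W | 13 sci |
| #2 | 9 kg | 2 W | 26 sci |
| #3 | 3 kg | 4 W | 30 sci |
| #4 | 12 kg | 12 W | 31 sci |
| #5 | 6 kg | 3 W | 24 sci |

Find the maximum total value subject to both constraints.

Feasible sets respecting both limits:
- #2+#3: mass 12, power 6, value 56
- #3+#5: mass 9, power 7, value 54
- #2+#5: mass 15, power 5, value 50
Best: 56 sci.

56 sci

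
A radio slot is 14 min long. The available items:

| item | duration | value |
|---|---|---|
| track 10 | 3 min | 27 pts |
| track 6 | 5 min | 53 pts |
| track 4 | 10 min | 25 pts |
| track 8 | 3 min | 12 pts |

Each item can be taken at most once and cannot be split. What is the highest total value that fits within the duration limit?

92 pts

Check high-value combinations within 14 min:
- track 10+track 6+track 8: duration 3+5+3=11, value 27+53+12=92
- track 10+track 6: duration 3+5=8, value 27+53=80
- track 6+track 8: duration 5+3=8, value 53+12=65
- track 6: duration 5, value 53
- track 10+track 4: duration 3+10=13, value 27+25=52
Best: 92 pts.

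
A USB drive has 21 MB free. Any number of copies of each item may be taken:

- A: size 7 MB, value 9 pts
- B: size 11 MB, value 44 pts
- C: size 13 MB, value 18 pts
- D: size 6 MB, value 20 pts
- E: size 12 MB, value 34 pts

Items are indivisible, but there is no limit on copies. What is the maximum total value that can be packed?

Best value-per-unit is B at 44/11; filling with it alone gives 1×44 = 44.
Optimal mix: 1×B + 1×D → size 17, value 64.

64 pts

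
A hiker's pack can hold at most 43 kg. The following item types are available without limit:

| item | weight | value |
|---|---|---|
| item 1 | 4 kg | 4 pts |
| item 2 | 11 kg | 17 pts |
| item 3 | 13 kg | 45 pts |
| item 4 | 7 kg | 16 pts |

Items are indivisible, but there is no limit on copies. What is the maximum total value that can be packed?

Best value-per-unit is item 3 at 45/13; filling with it alone gives 3×45 = 135.
Optimal mix: 1×item 1 + 3×item 3 → weight 43, value 139.

139 pts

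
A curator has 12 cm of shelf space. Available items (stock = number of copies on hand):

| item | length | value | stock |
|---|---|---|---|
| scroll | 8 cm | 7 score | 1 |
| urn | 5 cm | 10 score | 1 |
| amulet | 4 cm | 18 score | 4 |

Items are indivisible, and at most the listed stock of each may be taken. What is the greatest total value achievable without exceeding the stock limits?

Top feasible selections:
- 3×amulet: length 12, value 54
- 2×amulet: length 8, value 36
- 1×urn + 1×amulet: length 9, value 28
- 1×scroll + 1×amulet: length 12, value 25
Best: 54 score.

54 score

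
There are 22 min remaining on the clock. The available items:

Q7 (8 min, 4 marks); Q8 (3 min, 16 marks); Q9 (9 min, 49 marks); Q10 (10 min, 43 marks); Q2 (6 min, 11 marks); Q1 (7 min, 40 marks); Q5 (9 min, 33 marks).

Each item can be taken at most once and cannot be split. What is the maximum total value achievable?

108 marks

Check high-value combinations within 22 min:
- Q8+Q9+Q10: time 3+9+10=22, value 16+49+43=108
- Q8+Q9+Q1: time 3+9+7=19, value 16+49+40=105
- Q9+Q2+Q1: time 9+6+7=22, value 49+11+40=100
- Q8+Q10+Q1: time 3+10+7=20, value 16+43+40=99
- Q8+Q9+Q5: time 3+9+9=21, value 16+49+33=98
Best: 108 marks.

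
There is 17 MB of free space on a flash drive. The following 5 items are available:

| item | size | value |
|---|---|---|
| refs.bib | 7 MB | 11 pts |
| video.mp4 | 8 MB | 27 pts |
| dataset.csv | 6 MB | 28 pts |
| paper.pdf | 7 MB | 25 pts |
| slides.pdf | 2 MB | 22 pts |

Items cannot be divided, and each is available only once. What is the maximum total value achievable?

77 pts

Check high-value combinations within 17 MB:
- video.mp4+dataset.csv+slides.pdf: size 8+6+2=16, value 27+28+22=77
- dataset.csv+paper.pdf+slides.pdf: size 6+7+2=15, value 28+25+22=75
- video.mp4+paper.pdf+slides.pdf: size 8+7+2=17, value 27+25+22=74
- refs.bib+dataset.csv+slides.pdf: size 7+6+2=15, value 11+28+22=61
- refs.bib+video.mp4+slides.pdf: size 7+8+2=17, value 11+27+22=60
Best: 77 pts.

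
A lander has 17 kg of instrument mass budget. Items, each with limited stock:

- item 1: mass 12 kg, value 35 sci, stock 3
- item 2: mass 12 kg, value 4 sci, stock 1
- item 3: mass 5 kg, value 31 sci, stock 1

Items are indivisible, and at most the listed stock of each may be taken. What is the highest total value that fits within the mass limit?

Best selections within mass 17 and stock limits:
- 1×item 1 + 1×item 3: mass 17, value 66
- 1×item 1: mass 12, value 35
- 1×item 2 + 1×item 3: mass 17, value 35
- 1×item 3: mass 5, value 31
Best: 66 sci.

66 sci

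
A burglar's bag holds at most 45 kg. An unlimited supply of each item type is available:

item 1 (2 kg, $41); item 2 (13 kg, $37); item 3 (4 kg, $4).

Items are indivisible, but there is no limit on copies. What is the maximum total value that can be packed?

Best value-per-unit is item 1 at 41/2, and filling with it alone uses weight 22×2=44. No mix of the others beats 22×41 = 902.

$902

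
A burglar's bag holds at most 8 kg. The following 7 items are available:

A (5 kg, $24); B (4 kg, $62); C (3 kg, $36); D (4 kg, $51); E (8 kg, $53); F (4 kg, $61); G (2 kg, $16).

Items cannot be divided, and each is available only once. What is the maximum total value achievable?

Check high-value combinations within 8 kg:
- B+F: weight 4+4=8, value 62+61=123
- B+D: weight 4+4=8, value 62+51=113
- D+F: weight 4+4=8, value 51+61=112
Best: $123.

$123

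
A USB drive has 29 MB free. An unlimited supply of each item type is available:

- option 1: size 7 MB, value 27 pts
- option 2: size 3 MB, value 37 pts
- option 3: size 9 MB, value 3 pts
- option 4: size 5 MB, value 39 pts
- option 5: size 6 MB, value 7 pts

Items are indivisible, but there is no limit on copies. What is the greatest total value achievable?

Best value-per-unit is option 2 at 37/3; filling with it alone gives 9×37 = 333.
Optimal mix: 8×option 2 + 1×option 4 → size 29, value 335.

335 pts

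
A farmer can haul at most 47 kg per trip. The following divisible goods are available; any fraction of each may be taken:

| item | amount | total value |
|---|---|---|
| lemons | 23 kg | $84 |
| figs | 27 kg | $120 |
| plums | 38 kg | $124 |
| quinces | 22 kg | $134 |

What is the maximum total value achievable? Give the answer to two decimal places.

Take in order of value per unit:
- quinces (134/22 per unit): all 22 → value 134, running total 134.00
- figs (120/27 per unit): 25 of 27 → value 25×120/27 = 111.1111, running total 245.11
Total 245.11.

245.11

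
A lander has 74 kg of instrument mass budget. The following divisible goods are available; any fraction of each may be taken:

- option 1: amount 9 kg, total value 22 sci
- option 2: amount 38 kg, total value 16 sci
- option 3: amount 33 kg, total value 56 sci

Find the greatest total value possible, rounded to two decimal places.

91.47

Take in order of value per unit:
- option 1 (22/9 per unit): all 9 → value 22, running total 22.00
- option 3 (56/33 per unit): all 33 → value 56, running total 78.00
- option 2 (16/38 per unit): 32 of 38 → value 32×16/38 = 13.4737, running total 91.47
Total 91.47.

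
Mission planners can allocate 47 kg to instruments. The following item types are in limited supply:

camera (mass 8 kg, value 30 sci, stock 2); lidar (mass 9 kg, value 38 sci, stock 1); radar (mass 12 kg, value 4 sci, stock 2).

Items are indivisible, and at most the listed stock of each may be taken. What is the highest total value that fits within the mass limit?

Best selections within mass 47 and stock limits:
- 2×camera + 1×lidar + 1×radar: mass 37, value 102
- 2×camera + 1×lidar: mass 25, value 98
- 1×camera + 1×lidar + 2×radar: mass 41, value 76
Best: 102 sci.

102 sci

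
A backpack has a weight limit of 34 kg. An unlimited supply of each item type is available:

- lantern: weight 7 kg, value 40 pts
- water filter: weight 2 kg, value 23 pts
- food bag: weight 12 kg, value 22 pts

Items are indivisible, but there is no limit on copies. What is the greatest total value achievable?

391 pts

Best value-per-unit is water filter at 23/2, and filling with it alone uses weight 17×2=34. No mix of the others beats 17×23 = 391.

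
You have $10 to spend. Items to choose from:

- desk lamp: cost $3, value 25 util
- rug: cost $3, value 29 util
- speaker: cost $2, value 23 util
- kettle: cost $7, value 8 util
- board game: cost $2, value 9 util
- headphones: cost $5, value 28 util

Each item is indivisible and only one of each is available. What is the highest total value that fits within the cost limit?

86 util

Check high-value combinations within $10:
- desk lamp+rug+speaker+board game: cost 3+3+2+2=10, value 25+29+23+9=86
- rug+speaker+headphones: cost 3+2+5=10, value 29+23+28=80
- desk lamp+rug+speaker: cost 3+3+2=8, value 25+29+23=77
- desk lamp+speaker+headphones: cost 3+2+5=10, value 25+23+28=76
- rug+board game+headphones: cost 3+2+5=10, value 29+9+28=66
Best: 86 util.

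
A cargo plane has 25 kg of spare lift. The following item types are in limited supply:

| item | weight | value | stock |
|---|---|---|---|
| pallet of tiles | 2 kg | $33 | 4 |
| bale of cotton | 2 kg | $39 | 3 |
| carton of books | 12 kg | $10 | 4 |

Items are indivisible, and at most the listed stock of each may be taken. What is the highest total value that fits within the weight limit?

$249

Top feasible selections:
- 4×pallet of tiles + 3×bale of cotton: weight 14, value 249
- 3×pallet of tiles + 3×bale of cotton + 1×carton of books: weight 24, value 226
Best: $249.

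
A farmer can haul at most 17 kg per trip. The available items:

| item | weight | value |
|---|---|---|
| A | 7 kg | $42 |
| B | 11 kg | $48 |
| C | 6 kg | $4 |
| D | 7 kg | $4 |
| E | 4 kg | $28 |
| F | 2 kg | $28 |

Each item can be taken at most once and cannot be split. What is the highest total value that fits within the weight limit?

$104

Check high-value combinations within 17 kg:
- B+E+F: weight 11+4+2=17, value 48+28+28=104
- A+E+F: weight 7+4+2=13, value 42+28+28=98
- B+F: weight 11+2=13, value 48+28=76
Best: $104.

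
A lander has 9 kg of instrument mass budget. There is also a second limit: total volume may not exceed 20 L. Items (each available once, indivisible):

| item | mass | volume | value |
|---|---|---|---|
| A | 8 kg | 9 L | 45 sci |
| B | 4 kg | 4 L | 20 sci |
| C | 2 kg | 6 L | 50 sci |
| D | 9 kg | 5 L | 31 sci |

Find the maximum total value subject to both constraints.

70 sci

Feasible sets respecting both limits:
- B+C: mass 6, volume 10, value 70
- C: mass 2, volume 6, value 50
- A: mass 8, volume 9, value 45
Best: 70 sci.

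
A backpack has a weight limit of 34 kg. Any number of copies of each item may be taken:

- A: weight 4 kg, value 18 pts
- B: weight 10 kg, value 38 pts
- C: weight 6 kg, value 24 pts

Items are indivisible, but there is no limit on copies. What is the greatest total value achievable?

Best value-per-unit is A at 18/4; filling with it alone gives 8×18 = 144.
Optimal mix: 7×A + 1×C → weight 34, value 150.

150 pts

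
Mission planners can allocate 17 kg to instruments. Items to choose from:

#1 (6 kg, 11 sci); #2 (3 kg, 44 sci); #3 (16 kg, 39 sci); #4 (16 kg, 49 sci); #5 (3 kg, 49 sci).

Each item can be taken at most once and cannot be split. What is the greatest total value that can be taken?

104 sci

Check high-value combinations within 17 kg:
- #1+#2+#5: mass 6+3+3=12, value 11+44+49=104
- #2+#5: mass 3+3=6, value 44+49=93
- #1+#5: mass 6+3=9, value 11+49=60
Best: 104 sci.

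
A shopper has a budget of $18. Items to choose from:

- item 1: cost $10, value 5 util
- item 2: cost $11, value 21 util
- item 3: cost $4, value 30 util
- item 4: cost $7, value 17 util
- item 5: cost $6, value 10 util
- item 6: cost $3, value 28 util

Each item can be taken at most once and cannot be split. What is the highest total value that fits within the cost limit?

79 util

This is a 0/1 knapsack; check combinations near the capacity.
- item 2+item 3+item 6: cost 11+4+3=18, value 21+30+28=79
- item 3+item 4+item 6: cost 4+7+3=14, value 30+17+28=75
- item 3+item 5+item 6: cost 4+6+3=13, value 30+10+28=68
- item 1+item 3+item 6: cost 10+4+3=17, value 5+30+28=63
- item 3+item 6: cost 4+3=7, value 30+28=58
Best: 79 util.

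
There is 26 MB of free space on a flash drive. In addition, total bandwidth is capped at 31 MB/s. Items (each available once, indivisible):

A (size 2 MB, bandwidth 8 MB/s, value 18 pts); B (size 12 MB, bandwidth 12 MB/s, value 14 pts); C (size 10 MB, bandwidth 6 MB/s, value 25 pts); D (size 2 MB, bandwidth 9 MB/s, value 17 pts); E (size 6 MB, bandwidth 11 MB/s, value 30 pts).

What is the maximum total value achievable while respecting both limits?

Feasible sets respecting both limits:
- A+C+E: size 18, bandwidth 25, value 73
- C+D+E: size 18, bandwidth 26, value 72
- A+D+E: size 10, bandwidth 28, value 65
- A+B+E: size 20, bandwidth 31, value 62
Best: 73 pts.

73 pts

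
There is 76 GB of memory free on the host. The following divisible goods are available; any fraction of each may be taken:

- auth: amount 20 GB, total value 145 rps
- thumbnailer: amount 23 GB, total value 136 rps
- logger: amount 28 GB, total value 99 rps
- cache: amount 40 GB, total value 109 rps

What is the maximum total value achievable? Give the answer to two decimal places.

Take in order of value per unit:
- auth (145/20 per unit): all 20 → value 145, running total 145.00
- thumbnailer (136/23 per unit): all 23 → value 136, running total 281.00
- logger (99/28 per unit): all 28 → value 99, running total 380.00
- cache (109/40 per unit): 5 of 40 → value 5×109/40 = 13.6250, running total 393.63
Total 393.63.

393.63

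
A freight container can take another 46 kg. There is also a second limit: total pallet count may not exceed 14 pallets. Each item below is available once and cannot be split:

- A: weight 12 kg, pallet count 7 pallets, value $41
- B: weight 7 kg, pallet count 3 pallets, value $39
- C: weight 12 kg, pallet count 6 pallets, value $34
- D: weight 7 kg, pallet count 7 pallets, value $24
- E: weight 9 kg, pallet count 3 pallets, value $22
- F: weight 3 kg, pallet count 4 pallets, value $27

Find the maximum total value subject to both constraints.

Feasible sets respecting both limits:
- A+B+F: weight 22, pallet count 14, value 107
- A+B+E: weight 28, pallet count 13, value 102
- B+C+F: weight 22, pallet count 13, value 100
Best: $107.

$107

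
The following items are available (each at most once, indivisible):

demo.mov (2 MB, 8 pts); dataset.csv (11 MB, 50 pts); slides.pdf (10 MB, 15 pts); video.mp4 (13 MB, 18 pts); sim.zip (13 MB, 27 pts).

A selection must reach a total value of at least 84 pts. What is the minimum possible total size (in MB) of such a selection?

Subsets with value ≥ 84, sorted by total size:
- demo.mov+dataset.csv+sim.zip: size 26, value 85
- dataset.csv+slides.pdf+sim.zip: size 34, value 92
- demo.mov+dataset.csv+slides.pdf+sim.zip: size 36, value 100
- demo.mov+dataset.csv+slides.pdf+video.mp4: size 36, value 91
Minimum size: 26 MB.

26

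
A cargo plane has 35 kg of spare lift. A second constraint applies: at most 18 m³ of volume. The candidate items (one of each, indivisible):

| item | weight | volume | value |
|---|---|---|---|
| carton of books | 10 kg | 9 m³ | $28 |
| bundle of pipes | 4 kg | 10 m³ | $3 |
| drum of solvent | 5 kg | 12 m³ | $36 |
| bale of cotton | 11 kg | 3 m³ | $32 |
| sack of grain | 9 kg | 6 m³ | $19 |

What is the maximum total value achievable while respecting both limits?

Feasible sets respecting both limits:
- carton of books+bale of cotton+sack of grain: weight 30, volume 18, value 79
- drum of solvent+bale of cotton: weight 16, volume 15, value 68
- carton of books+bale of cotton: weight 21, volume 12, value 60
- drum of solvent+sack of grain: weight 14, volume 18, value 55
Best: $79.

$79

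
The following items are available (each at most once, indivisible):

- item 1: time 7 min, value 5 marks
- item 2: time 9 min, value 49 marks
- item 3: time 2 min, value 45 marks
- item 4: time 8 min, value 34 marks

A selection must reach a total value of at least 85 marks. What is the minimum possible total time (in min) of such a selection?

11

Subsets with value ≥ 85, sorted by total time:
- item 2+item 3: time 11, value 94
- item 1+item 2+item 3: time 18, value 99
Minimum time: 11 min.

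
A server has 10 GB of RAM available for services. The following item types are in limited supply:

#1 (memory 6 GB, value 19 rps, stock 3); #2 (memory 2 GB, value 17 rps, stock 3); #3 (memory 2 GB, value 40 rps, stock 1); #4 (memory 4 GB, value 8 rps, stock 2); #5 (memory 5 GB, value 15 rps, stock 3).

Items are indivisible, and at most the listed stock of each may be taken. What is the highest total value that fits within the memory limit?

91 rps

Top feasible selections:
- 3×#2 + 1×#3: memory 8, value 91
- 2×#2 + 1×#3 + 1×#4: memory 10, value 82
Best: 91 rps.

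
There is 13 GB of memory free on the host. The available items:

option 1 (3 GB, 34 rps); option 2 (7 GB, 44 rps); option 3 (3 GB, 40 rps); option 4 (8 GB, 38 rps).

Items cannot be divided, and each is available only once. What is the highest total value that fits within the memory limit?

118 rps

This is a 0/1 knapsack; check combinations near the capacity.
- option 1+option 2+option 3: memory 3+7+3=13, value 34+44+40=118
- option 2+option 3: memory 7+3=10, value 44+40=84
- option 1+option 2: memory 3+7=10, value 34+44=78
Best: 118 rps.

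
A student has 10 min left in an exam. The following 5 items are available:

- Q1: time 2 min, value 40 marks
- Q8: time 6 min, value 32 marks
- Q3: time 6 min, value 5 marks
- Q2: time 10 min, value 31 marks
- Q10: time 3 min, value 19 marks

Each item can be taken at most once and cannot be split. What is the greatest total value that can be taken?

72 marks

Check high-value combinations within 10 min:
- Q1+Q8: time 2+6=8, value 40+32=72
- Q1+Q10: time 2+3=5, value 40+19=59
- Q8+Q10: time 6+3=9, value 32+19=51
Best: 72 marks.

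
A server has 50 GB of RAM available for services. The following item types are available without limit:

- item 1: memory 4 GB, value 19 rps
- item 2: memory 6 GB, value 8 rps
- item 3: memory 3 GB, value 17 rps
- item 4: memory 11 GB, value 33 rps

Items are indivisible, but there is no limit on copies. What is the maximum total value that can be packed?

276 rps

Best value-per-unit is item 3 at 17/3; filling with it alone gives 16×17 = 272.
Optimal mix: 2×item 1 + 14×item 3 → memory 50, value 276.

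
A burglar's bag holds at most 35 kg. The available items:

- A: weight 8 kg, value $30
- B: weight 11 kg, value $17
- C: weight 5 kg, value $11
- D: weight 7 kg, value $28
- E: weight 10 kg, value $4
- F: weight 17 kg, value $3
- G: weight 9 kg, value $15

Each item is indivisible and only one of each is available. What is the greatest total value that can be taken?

$90

Check high-value combinations within 35 kg:
- A+B+D+G: weight 8+11+7+9=35, value 30+17+28+15=90
- A+B+C+D: weight 8+11+5+7=31, value 30+17+11+28=86
- A+C+D+G: weight 8+5+7+9=29, value 30+11+28+15=84
Best: $90.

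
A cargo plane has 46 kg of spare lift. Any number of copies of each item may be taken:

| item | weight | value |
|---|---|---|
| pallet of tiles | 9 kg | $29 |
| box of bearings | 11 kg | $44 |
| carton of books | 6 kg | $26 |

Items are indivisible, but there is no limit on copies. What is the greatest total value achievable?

$192

Best value-per-unit is carton of books at 26/6; filling with it alone gives 7×26 = 182.
Optimal mix: 2×box of bearings + 4×carton of books → weight 46, value 192.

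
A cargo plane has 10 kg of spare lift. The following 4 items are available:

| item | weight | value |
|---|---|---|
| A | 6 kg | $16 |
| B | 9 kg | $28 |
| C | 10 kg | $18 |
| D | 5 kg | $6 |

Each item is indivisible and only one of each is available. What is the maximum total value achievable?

This is a 0/1 knapsack; check combinations near the capacity.
- B: weight 9, value 28
- C: weight 10, value 18
- A: weight 6, value 16
- D: weight 5, value 6
Best: $28.

$28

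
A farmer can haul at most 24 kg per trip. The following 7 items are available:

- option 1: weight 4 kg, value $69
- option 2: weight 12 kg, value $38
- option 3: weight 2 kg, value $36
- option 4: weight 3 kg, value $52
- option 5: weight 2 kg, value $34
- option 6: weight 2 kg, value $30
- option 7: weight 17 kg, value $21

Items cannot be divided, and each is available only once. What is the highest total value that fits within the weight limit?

$229

Check high-value combinations within 24 kg:
- option 1+option 2+option 3+option 4+option 5: weight 4+12+2+3+2=23, value 69+38+36+52+34=229
- option 1+option 2+option 3+option 4+option 6: weight 4+12+2+3+2=23, value 69+38+36+52+30=225
- option 1+option 2+option 4+option 5+option 6: weight 4+12+3+2+2=23, value 69+38+52+34+30=223
Best: $229.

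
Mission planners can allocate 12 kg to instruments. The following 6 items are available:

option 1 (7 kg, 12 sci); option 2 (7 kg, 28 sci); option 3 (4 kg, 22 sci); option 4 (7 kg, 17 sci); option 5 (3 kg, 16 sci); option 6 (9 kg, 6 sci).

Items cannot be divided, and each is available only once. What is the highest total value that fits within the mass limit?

Check high-value combinations within 12 kg:
- option 2+option 3: mass 7+4=11, value 28+22=50
- option 2+option 5: mass 7+3=10, value 28+16=44
- option 3+option 4: mass 4+7=11, value 22+17=39
Best: 50 sci.

50 sci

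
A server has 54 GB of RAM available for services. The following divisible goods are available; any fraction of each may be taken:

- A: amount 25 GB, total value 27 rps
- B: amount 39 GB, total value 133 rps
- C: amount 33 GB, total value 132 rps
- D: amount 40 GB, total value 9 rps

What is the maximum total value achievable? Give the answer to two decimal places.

203.62

Take in order of value per unit:
- C (132/33 per unit): all 33 → value 132, running total 132.00
- B (133/39 per unit): 21 of 39 → value 21×133/39 = 71.6154, running total 203.62
Total 203.62.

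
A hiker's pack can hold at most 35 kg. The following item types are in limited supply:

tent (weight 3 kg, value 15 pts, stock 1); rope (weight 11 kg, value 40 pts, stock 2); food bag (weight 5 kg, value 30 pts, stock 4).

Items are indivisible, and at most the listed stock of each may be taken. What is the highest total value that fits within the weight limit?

175 pts

Best selections within weight 35 and stock limits:
- 1×tent + 1×rope + 4×food bag: weight 34, value 175
- 1×rope + 4×food bag: weight 31, value 160
- 1×tent + 2×rope + 2×food bag: weight 35, value 155
- 1×tent + 1×rope + 3×food bag: weight 29, value 145
Best: 175 pts.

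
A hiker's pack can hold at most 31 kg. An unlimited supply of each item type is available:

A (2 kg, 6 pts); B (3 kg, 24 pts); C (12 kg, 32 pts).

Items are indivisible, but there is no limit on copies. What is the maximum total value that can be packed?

Best value-per-unit is B at 24/3, and filling with it alone uses weight 10×3=30. No mix of the others beats 10×24 = 240.

240 pts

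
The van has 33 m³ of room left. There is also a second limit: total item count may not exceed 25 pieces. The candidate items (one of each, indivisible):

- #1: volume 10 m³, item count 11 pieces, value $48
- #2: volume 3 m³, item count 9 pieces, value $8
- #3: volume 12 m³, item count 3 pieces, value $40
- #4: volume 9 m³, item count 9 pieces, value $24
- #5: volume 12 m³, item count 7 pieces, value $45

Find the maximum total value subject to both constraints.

Feasible sets respecting both limits:
- #1+#3+#4: volume 31, item count 23, value 112
- #3+#4+#5: volume 33, item count 19, value 109
- #1+#2+#3: volume 25, item count 23, value 96
Best: $112.

$112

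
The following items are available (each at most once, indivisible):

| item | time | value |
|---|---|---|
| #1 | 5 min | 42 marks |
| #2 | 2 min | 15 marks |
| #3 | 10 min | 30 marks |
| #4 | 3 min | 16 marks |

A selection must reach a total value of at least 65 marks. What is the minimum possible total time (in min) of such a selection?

10

Subsets with value ≥ 65, sorted by total time:
- #1+#2+#4: time 10, value 73
- #1+#3: time 15, value 72
- #1+#2+#3: time 17, value 87
- #1+#3+#4: time 18, value 88
Minimum time: 10 min.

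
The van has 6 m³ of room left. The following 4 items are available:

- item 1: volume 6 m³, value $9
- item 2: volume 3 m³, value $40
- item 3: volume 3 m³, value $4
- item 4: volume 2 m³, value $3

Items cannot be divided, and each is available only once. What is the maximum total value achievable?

$44

This is a 0/1 knapsack; check combinations near the capacity.
- item 2+item 3: volume 3+3=6, value 40+4=44
- item 2+item 4: volume 3+2=5, value 40+3=43
- item 2: volume 3, value 40
- item 1: volume 6, value 9
- item 3+item 4: volume 3+2=5, value 4+3=7
Best: $44.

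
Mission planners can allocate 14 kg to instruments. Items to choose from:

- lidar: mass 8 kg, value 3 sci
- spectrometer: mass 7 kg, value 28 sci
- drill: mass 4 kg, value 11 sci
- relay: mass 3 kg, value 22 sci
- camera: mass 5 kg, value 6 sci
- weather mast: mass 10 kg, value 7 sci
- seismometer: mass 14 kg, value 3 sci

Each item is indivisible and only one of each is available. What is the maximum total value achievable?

61 sci

Check high-value combinations within 14 kg:
- spectrometer+drill+relay: mass 7+4+3=14, value 28+11+22=61
- spectrometer+relay: mass 7+3=10, value 28+22=50
- spectrometer+drill: mass 7+4=11, value 28+11=39
- drill+relay+camera: mass 4+3+5=12, value 11+22+6=39
- spectrometer+camera: mass 7+5=12, value 28+6=34
Best: 61 sci.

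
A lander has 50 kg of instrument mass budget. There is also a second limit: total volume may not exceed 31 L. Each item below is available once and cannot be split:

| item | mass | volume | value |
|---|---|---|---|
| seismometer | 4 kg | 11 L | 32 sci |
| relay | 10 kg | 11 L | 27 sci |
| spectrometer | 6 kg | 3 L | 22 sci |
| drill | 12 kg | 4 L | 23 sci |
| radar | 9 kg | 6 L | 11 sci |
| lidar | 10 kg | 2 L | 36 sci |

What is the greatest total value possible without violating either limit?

140 sci

Feasible sets respecting both limits:
- seismometer+relay+spectrometer+drill+lidar: mass 42, volume 31, value 140
- seismometer+spectrometer+drill+radar+lidar: mass 41, volume 26, value 124
- relay+spectrometer+drill+radar+lidar: mass 47, volume 26, value 119
Best: 140 sci.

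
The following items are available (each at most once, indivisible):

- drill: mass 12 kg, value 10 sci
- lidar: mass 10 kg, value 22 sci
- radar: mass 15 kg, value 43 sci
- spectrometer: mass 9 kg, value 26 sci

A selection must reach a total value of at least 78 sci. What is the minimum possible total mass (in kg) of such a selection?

Subsets with value ≥ 78, sorted by total mass:
- lidar+radar+spectrometer: mass 34, value 91
- drill+radar+spectrometer: mass 36, value 79
Minimum mass: 34 kg.

34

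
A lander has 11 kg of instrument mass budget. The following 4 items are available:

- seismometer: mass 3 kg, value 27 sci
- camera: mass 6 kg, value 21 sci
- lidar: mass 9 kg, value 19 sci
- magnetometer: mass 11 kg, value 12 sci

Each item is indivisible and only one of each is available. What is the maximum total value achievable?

Check high-value combinations within 11 kg:
- seismometer+camera: mass 3+6=9, value 27+21=48
- seismometer: mass 3, value 27
- camera: mass 6, value 21
- lidar: mass 9, value 19
- magnetometer: mass 11, value 12
Best: 48 sci.

48 sci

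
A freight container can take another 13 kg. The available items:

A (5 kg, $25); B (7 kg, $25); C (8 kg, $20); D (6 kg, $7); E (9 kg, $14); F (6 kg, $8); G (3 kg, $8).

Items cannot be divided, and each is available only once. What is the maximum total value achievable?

$50

Check high-value combinations within 13 kg:
- A+B: weight 5+7=12, value 25+25=50
- A+C: weight 5+8=13, value 25+20=45
- A+G: weight 5+3=8, value 25+8=33
- B+G: weight 7+3=10, value 25+8=33
Best: $50.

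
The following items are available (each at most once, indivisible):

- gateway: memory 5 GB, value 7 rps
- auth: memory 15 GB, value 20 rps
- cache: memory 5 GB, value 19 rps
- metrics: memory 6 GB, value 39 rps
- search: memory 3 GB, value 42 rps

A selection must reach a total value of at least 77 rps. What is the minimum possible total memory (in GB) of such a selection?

9

Subsets with value ≥ 77, sorted by total memory:
- metrics+search: memory 9, value 81
- cache+metrics+search: memory 14, value 100
- gateway+metrics+search: memory 14, value 88
- gateway+cache+metrics+search: memory 19, value 107
Minimum memory: 9 GB.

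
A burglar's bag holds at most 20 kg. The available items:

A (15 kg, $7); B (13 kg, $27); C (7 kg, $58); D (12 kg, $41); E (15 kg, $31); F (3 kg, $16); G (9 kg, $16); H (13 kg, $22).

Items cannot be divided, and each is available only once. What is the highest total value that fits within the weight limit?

$99

Check high-value combinations within 20 kg:
- C+D: weight 7+12=19, value 58+41=99
- C+F+G: weight 7+3+9=19, value 58+16+16=90
- B+C: weight 13+7=20, value 27+58=85
Best: $99.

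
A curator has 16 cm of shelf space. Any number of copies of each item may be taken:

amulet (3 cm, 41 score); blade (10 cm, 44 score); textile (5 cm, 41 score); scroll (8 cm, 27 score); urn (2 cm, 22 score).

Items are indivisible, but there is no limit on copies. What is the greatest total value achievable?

208 score

Best value-per-unit is amulet at 41/3; filling with it alone gives 5×41 = 205.
Optimal mix: 4×amulet + 2×urn → length 16, value 208.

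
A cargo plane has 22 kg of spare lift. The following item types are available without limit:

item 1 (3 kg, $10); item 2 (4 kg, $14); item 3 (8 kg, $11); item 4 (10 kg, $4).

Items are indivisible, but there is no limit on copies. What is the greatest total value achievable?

Best value-per-unit is item 2 at 14/4; filling with it alone gives 5×14 = 70.
Optimal mix: 2×item 1 + 4×item 2 → weight 22, value 76.

$76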